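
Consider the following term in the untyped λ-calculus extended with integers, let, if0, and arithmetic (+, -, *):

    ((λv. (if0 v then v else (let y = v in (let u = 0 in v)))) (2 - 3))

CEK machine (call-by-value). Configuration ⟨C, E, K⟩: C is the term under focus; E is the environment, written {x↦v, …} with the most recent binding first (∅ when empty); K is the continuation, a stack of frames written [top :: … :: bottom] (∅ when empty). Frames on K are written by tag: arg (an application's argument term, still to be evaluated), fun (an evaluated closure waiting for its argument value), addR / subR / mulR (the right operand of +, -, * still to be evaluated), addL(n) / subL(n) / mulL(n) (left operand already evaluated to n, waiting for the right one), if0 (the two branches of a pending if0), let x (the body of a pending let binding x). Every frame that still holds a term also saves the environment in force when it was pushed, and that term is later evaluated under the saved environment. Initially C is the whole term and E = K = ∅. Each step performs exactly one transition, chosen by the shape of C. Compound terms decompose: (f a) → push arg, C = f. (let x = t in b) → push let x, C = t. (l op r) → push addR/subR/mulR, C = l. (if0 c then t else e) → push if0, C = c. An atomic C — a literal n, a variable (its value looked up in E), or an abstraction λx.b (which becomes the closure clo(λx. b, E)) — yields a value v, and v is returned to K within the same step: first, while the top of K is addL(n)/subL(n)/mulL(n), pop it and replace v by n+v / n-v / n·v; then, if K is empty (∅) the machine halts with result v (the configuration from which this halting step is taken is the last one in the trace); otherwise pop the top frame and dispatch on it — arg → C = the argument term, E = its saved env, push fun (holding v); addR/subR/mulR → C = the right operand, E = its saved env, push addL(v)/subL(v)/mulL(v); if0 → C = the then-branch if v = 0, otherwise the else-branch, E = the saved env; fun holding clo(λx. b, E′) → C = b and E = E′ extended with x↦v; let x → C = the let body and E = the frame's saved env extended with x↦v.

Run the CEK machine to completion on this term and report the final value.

[0] ⟨C=((λv. (if0 v then v else (let y = v in (let u = 0 in v)))) (2 - 3)); E=∅; K=∅⟩
[1] ⟨C=(λv. (if0 v then v else (let y = v in (let u = 0 in v)))); E=∅; K=[arg]⟩
[2] ⟨C=(2 - 3); E=∅; K=[fun]⟩
[3] ⟨C=2; E=∅; K=[subR :: fun]⟩
[4] ⟨C=3; E=∅; K=[subL(2) :: fun]⟩
[5] ⟨C=(if0 v then v else (let y = v in (let u = 0 in v))); E={v↦-1}; K=∅⟩
[6] ⟨C=v; E={v↦-1}; K=[if0]⟩
[7] ⟨C=(let y = v in (let u = 0 in v)); E={v↦-1}; K=∅⟩
[8] ⟨C=v; E={v↦-1}; K=[let y]⟩
[9] ⟨C=(let u = 0 in v); E={y↦-1, v↦-1}; K=∅⟩
[10] ⟨C=0; E={y↦-1, v↦-1}; K=[let u]⟩
[11] ⟨C=v; E={u↦0, y↦-1, v↦-1}; K=∅⟩
→ final value -1

Answer: -1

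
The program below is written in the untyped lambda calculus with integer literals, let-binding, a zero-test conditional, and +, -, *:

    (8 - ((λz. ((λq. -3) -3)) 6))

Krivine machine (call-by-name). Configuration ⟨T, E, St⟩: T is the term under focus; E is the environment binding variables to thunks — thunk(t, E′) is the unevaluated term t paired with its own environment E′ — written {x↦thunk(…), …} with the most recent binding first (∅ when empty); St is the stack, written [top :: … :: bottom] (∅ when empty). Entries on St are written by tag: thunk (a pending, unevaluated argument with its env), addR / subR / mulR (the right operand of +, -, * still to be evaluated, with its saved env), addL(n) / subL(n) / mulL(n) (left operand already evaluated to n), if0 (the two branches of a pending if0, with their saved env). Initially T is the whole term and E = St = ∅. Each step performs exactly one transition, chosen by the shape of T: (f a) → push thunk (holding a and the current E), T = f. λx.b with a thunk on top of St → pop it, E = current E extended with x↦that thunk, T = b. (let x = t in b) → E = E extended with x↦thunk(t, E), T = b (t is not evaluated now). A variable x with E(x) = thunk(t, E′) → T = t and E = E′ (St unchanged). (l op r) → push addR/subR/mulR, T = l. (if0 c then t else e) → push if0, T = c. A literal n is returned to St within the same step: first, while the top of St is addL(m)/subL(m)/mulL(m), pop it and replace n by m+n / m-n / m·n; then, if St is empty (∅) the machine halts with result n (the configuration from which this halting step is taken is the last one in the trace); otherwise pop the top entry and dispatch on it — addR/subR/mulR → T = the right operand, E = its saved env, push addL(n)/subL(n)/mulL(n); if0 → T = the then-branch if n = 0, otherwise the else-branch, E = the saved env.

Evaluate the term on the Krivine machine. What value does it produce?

step 0: ⟨T=(8 - ((λz. ((λq. -3) -3)) 6)); E=∅; St=∅⟩
step 1: ⟨T=8; E=∅; St=[subR]⟩
step 2: ⟨T=((λz. ((λq. -3) -3)) 6); E=∅; St=[subL(8)]⟩
step 3: ⟨T=(λz. ((λq. -3) -3)); E=∅; St=[thunk :: subL(8)]⟩
step 4: ⟨T=((λq. -3) -3); E={z↦thunk(6, ∅)}; St=[subL(8)]⟩
step 5: ⟨T=(λq. -3); E={z↦thunk(6, ∅)}; St=[thunk :: subL(8)]⟩
step 6: ⟨T=-3; E={q↦thunk(-3, {z↦thunk(6, ∅)}), z↦thunk(6, ∅)}; St=[subL(8)]⟩
→ final value 11

Answer: 11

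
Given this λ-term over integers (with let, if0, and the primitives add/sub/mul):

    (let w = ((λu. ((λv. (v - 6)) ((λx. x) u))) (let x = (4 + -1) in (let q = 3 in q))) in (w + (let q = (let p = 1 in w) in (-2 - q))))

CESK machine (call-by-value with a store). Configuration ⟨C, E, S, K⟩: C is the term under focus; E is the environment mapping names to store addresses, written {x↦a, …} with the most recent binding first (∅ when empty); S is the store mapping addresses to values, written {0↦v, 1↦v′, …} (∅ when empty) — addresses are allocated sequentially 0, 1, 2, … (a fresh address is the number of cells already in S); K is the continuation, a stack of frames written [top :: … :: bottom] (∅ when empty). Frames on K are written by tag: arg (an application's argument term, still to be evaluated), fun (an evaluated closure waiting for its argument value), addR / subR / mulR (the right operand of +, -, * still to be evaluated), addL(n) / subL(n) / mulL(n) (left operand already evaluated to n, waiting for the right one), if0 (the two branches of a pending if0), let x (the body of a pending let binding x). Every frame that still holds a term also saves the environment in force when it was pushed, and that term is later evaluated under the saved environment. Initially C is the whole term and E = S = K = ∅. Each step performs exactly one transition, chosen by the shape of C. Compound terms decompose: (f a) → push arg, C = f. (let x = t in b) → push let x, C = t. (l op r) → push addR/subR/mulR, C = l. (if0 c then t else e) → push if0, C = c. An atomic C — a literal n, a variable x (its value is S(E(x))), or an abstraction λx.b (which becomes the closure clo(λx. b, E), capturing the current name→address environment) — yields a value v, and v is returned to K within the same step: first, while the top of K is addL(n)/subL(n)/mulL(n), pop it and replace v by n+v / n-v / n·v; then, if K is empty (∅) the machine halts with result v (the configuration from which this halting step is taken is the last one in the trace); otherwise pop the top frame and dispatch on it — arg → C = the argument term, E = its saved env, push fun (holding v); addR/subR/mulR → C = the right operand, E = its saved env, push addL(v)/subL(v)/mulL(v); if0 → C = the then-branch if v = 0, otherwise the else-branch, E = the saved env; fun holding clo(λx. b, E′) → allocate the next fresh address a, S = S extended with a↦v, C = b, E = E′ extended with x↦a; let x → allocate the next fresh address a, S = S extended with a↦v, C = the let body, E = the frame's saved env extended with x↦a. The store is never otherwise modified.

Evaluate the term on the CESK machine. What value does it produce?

Answer: -2

Derivation:
t=0: [C=(let w = ((λu. ((λv. (v - 6)) ((λx. x) u))) (let x = (4 + -1) in (let q = 3 in q))) in (w + (let q = (let p = 1 in w) in (-2 - q)))) | E=∅ | S=∅ | K=∅]
t=1: [C=((λu. ((λv. (v - 6)) ((λx. x) u))) (let x = (4 + -1) in (let q = 3 in q))) | E=∅ | S=∅ | K=[let w]]
t=2: [C=(λu. ((λv. (v - 6)) ((λx. x) u))) | E=∅ | S=∅ | K=[arg :: let w]]
t=3: [C=(let x = (4 + -1) in (let q = 3 in q)) | E=∅ | S=∅ | K=[fun :: let w]]
t=4: [C=(4 + -1) | E=∅ | S=∅ | K=[let x :: fun :: let w]]
t=5: [C=4 | E=∅ | S=∅ | K=[addR :: let x :: fun :: let w]]
t=6: [C=-1 | E=∅ | S=∅ | K=[addL(4) :: let x :: fun :: let w]]
t=7: [C=(let q = 3 in q) | E={x↦0} | S={0↦3} | K=[fun :: let w]]
t=8: [C=3 | E={x↦0} | S={0↦3} | K=[let q :: fun :: let w]]
t=9: [C=q | E={q↦1, x↦0} | S={0↦3, 1↦3} | K=[fun :: let w]]
t=10: [C=((λv. (v - 6)) ((λx. x) u)) | E={u↦2} | S={0↦3, 1↦3, 2↦3} | K=[let w]]
t=11: [C=(λv. (v - 6)) | E={u↦2} | S={0↦3, 1↦3, 2↦3} | K=[arg :: let w]]
t=12: [C=((λx. x) u) | E={u↦2} | S={0↦3, 1↦3, 2↦3} | K=[fun :: let w]]
t=13: [C=(λx. x) | E={u↦2} | S={0↦3, 1↦3, 2↦3} | K=[arg :: fun :: let w]]
t=14: [C=u | E={u↦2} | S={0↦3, 1↦3, 2↦3} | K=[fun :: fun :: let w]]
t=15: [C=x | E={x↦3, u↦2} | S={0↦3, 1↦3, 2↦3, 3↦3} | K=[fun :: let w]]
t=16: [C=(v - 6) | E={v↦4, u↦2} | S={0↦3, 1↦3, 2↦3, 3↦3, 4↦3} | K=[let w]]
t=17: [C=v | E={v↦4, u↦2} | S={0↦3, 1↦3, 2↦3, 3↦3, 4↦3} | K=[subR :: let w]]
t=18: [C=6 | E={v↦4, u↦2} | S={0↦3, 1↦3, 2↦3, 3↦3, 4↦3} | K=[subL(3) :: let w]]
t=19: [C=(w + (let q = (let p = 1 in w) in (-2 - q))) | E={w↦5} | S={0↦3, 1↦3, 2↦3, 3↦3, 4↦3, 5↦-3} | K=∅]
t=20: [C=w | E={w↦5} | S={0↦3, 1↦3, 2↦3, 3↦3, 4↦3, 5↦-3} | K=[addR]]
t=21: [C=(let q = (let p = 1 in w) in (-2 - q)) | E={w↦5} | S={0↦3, 1↦3, 2↦3, 3↦3, 4↦3, 5↦-3} | K=[addL(-3)]]
t=22: [C=(let p = 1 in w) | E={w↦5} | S={0↦3, 1↦3, 2↦3, 3↦3, 4↦3, 5↦-3} | K=[let q :: addL(-3)]]
t=23: [C=1 | E={w↦5} | S={0↦3, 1↦3, 2↦3, 3↦3, 4↦3, 5↦-3} | K=[let p :: let q :: addL(-3)]]
t=24: [C=w | E={p↦6, w↦5} | S={0↦3, 1↦3, 2↦3, 3↦3, 4↦3, 5↦-3, 6↦1} | K=[let q :: addL(-3)]]
t=25: [C=(-2 - q) | E={q↦7, w↦5} | S={0↦3, 1↦3, 2↦3, 3↦3, 4↦3, 5↦-3, 6↦1, 7↦-3} | K=[addL(-3)]]
t=26: [C=-2 | E={q↦7, w↦5} | S={0↦3, 1↦3, 2↦3, 3↦3, 4↦3, 5↦-3, 6↦1, 7↦-3} | K=[subR :: addL(-3)]]
t=27: [C=q | E={q↦7, w↦5} | S={0↦3, 1↦3, 2↦3, 3↦3, 4↦3, 5↦-3, 6↦1, 7↦-3} | K=[subL(-2) :: addL(-3)]]
→ final value -2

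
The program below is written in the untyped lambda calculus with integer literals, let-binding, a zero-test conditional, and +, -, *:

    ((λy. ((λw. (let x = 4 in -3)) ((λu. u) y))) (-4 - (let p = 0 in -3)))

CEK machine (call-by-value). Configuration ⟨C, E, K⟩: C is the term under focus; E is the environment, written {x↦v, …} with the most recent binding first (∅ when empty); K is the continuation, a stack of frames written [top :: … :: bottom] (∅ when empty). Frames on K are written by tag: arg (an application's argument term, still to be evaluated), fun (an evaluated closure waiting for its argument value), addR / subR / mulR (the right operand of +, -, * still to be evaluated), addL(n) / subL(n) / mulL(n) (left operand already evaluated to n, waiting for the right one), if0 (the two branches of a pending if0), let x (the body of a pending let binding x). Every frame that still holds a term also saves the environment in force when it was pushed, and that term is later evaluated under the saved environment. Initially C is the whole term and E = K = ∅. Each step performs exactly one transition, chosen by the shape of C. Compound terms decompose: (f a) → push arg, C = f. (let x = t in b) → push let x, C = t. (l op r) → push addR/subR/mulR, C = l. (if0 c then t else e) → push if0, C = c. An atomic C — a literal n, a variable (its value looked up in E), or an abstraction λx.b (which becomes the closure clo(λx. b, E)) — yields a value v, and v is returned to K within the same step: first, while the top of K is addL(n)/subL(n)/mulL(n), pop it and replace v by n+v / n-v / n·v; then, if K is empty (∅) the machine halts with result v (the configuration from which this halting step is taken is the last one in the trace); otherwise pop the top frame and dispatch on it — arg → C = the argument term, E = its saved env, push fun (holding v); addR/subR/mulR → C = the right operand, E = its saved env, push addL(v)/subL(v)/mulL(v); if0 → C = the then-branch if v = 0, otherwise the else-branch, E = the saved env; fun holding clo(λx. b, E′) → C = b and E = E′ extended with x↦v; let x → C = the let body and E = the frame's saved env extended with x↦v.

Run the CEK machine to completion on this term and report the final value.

step 0: [C=((λy. ((λw. (let x = 4 in -3)) ((λu. u) y))) (-4 - (let p = 0 in -3))) | E=∅ | K=∅]
step 1: [C=(λy. ((λw. (let x = 4 in -3)) ((λu. u) y))) | E=∅ | K=[arg]]
step 2: [C=(-4 - (let p = 0 in -3)) | E=∅ | K=[fun]]
step 3: [C=-4 | E=∅ | K=[subR :: fun]]
step 4: [C=(let p = 0 in -3) | E=∅ | K=[subL(-4) :: fun]]
step 5: [C=0 | E=∅ | K=[let p :: subL(-4) :: fun]]
step 6: [C=-3 | E={p↦0} | K=[subL(-4) :: fun]]
step 7: [C=((λw. (let x = 4 in -3)) ((λu. u) y)) | E={y↦-1} | K=∅]
step 8: [C=(λw. (let x = 4 in -3)) | E={y↦-1} | K=[arg]]
step 9: [C=((λu. u) y) | E={y↦-1} | K=[fun]]
step 10: [C=(λu. u) | E={y↦-1} | K=[arg :: fun]]
step 11: [C=y | E={y↦-1} | K=[fun :: fun]]
step 12: [C=u | E={u↦-1, y↦-1} | K=[fun]]
step 13: [C=(let x = 4 in -3) | E={w↦-1, y↦-1} | K=∅]
step 14: [C=4 | E={w↦-1, y↦-1} | K=[let x]]
step 15: [C=-3 | E={x↦4, w↦-1, y↦-1} | K=∅]
→ final value -3

Answer: -3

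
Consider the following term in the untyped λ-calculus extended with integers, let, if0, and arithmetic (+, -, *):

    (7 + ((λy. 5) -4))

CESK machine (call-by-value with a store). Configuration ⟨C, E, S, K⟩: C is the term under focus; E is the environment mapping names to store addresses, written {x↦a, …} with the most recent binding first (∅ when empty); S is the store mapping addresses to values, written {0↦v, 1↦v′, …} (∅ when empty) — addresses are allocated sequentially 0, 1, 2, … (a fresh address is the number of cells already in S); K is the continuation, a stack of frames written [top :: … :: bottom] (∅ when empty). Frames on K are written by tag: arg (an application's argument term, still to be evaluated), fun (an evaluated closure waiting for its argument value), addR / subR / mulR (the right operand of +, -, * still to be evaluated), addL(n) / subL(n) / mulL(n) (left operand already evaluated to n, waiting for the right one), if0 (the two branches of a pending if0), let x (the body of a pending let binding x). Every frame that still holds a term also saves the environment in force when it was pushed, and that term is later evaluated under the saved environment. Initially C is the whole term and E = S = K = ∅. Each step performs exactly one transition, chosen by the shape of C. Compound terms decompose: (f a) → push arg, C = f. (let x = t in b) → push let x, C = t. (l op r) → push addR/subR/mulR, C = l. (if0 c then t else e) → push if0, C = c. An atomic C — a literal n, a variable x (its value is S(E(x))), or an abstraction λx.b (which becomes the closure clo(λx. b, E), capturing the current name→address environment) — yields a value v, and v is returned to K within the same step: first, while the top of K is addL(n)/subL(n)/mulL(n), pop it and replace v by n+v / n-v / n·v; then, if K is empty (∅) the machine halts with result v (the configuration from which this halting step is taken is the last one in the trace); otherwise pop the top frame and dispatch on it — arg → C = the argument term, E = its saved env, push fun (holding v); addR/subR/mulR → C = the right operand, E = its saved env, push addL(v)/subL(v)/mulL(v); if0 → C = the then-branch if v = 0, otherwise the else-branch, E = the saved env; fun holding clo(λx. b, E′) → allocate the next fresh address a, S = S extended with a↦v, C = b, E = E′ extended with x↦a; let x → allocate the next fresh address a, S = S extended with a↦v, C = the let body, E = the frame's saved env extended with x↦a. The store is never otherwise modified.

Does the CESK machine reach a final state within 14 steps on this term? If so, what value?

Answer: 12

Derivation:
0. <C=(7 + ((λy. 5) -4)), E=∅, S=∅, K=∅>
1. <C=7, E=∅, S=∅, K=[addR]>
2. <C=((λy. 5) -4), E=∅, S=∅, K=[addL(7)]>
3. <C=(λy. 5), E=∅, S=∅, K=[arg :: addL(7)]>
4. <C=-4, E=∅, S=∅, K=[fun :: addL(7)]>
5. <C=5, E={y↦0}, S={0↦-4}, K=[addL(7)]>
→ final value 12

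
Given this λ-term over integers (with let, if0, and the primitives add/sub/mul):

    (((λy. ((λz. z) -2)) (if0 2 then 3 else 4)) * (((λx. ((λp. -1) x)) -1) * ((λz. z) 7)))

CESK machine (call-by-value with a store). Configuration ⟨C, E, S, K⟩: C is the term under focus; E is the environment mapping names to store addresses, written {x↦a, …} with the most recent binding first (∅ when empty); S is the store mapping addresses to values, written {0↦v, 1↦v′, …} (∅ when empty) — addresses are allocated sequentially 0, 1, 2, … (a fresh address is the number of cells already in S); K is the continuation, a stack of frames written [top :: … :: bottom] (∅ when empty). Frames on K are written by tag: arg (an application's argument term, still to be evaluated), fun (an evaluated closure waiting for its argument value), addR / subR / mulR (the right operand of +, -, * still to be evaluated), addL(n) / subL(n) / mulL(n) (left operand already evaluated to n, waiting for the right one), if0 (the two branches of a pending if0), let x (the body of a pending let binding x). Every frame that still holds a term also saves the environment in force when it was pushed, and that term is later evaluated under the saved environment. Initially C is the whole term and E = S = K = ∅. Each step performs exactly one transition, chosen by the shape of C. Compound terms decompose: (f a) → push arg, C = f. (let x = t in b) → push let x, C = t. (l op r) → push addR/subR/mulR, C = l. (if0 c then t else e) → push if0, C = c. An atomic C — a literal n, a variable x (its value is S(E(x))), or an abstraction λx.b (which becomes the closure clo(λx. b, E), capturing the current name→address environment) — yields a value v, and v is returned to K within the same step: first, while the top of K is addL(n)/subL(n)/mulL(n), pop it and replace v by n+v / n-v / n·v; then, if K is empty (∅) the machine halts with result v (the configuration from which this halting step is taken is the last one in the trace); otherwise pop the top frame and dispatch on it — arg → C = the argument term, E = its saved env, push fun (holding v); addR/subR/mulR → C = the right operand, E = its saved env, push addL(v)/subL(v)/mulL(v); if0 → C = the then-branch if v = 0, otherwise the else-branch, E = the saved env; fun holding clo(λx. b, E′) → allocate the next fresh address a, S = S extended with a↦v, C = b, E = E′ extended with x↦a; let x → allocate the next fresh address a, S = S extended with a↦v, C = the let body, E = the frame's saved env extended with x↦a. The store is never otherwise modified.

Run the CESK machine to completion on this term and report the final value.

0. <C=(((λy. ((λz. z) -2)) (if0 2 then 3 else 4)) * (((λx. ((λp. -1) x)) -1) * ((λz. z) 7))), E=∅, S=∅, K=∅>
1. <C=((λy. ((λz. z) -2)) (if0 2 then 3 else 4)), E=∅, S=∅, K=[mulR]>
2. <C=(λy. ((λz. z) -2)), E=∅, S=∅, K=[arg :: mulR]>
3. <C=(if0 2 then 3 else 4), E=∅, S=∅, K=[fun :: mulR]>
4. <C=2, E=∅, S=∅, K=[if0 :: fun :: mulR]>
5. <C=4, E=∅, S=∅, K=[fun :: mulR]>
6. <C=((λz. z) -2), E={y↦0}, S={0↦4}, K=[mulR]>
7. <C=(λz. z), E={y↦0}, S={0↦4}, K=[arg :: mulR]>
8. <C=-2, E={y↦0}, S={0↦4}, K=[fun :: mulR]>
9. <C=z, E={z↦1, y↦0}, S={0↦4, 1↦-2}, K=[mulR]>
10. <C=(((λx. ((λp. -1) x)) -1) * ((λz. z) 7)), E=∅, S={0↦4, 1↦-2}, K=[mulL(-2)]>
11. <C=((λx. ((λp. -1) x)) -1), E=∅, S={0↦4, 1↦-2}, K=[mulR :: mulL(-2)]>
12. <C=(λx. ((λp. -1) x)), E=∅, S={0↦4, 1↦-2}, K=[arg :: mulR :: mulL(-2)]>
13. <C=-1, E=∅, S={0↦4, 1↦-2}, K=[fun :: mulR :: mulL(-2)]>
14. <C=((λp. -1) x), E={x↦2}, S={0↦4, 1↦-2, 2↦-1}, K=[mulR :: mulL(-2)]>
15. <C=(λp. -1), E={x↦2}, S={0↦4, 1↦-2, 2↦-1}, K=[arg :: mulR :: mulL(-2)]>
16. <C=x, E={x↦2}, S={0↦4, 1↦-2, 2↦-1}, K=[fun :: mulR :: mulL(-2)]>
17. <C=-1, E={p↦3, x↦2}, S={0↦4, 1↦-2, 2↦-1, 3↦-1}, K=[mulR :: mulL(-2)]>
18. <C=((λz. z) 7), E=∅, S={0↦4, 1↦-2, 2↦-1, 3↦-1}, K=[mulL(-1) :: mulL(-2)]>
19. <C=(λz. z), E=∅, S={0↦4, 1↦-2, 2↦-1, 3↦-1}, K=[arg :: mulL(-1) :: mulL(-2)]>
20. <C=7, E=∅, S={0↦4, 1↦-2, 2↦-1, 3↦-1}, K=[fun :: mulL(-1) :: mulL(-2)]>
21. <C=z, E={z↦4}, S={0↦4, 1↦-2, 2↦-1, 3↦-1, 4↦7}, K=[mulL(-1) :: mulL(-2)]>
→ final value 14

Answer: 14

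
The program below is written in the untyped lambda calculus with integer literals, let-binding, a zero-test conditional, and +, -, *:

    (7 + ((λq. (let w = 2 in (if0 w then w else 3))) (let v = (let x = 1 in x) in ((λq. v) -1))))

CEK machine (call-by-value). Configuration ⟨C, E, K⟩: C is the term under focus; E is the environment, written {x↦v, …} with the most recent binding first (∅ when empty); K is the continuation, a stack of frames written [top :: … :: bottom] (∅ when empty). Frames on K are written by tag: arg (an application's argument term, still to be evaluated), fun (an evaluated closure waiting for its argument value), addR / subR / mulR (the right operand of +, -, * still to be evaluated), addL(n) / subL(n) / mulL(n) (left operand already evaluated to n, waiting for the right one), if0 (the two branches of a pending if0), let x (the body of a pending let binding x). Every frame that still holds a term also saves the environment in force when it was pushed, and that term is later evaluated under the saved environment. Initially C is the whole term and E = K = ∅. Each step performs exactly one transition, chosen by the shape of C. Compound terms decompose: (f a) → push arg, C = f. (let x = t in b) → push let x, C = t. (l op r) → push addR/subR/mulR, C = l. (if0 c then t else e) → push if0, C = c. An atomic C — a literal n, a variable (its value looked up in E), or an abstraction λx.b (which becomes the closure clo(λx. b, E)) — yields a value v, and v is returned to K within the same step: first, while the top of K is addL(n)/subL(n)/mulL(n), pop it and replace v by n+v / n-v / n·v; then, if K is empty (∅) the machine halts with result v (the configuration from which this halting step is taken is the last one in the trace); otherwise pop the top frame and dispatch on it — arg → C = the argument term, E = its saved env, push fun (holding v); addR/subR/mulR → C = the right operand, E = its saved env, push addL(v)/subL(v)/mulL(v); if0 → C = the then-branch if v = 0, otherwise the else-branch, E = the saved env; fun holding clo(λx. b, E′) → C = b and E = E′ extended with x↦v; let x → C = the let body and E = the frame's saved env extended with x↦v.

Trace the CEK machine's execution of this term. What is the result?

step 0: [C=(7 + ((λq. (let w = 2 in (if0 w then w else 3))) (let v = (let x = 1 in x) in ((λq. v) -1)))) | E=∅ | K=∅]
step 1: [C=7 | E=∅ | K=[addR]]
step 2: [C=((λq. (let w = 2 in (if0 w then w else 3))) (let v = (let x = 1 in x) in ((λq. v) -1))) | E=∅ | K=[addL(7)]]
step 3: [C=(λq. (let w = 2 in (if0 w then w else 3))) | E=∅ | K=[arg :: addL(7)]]
step 4: [C=(let v = (let x = 1 in x) in ((λq. v) -1)) | E=∅ | K=[fun :: addL(7)]]
step 5: [C=(let x = 1 in x) | E=∅ | K=[let v :: fun :: addL(7)]]
step 6: [C=1 | E=∅ | K=[let x :: let v :: fun :: addL(7)]]
step 7: [C=x | E={x↦1} | K=[let v :: fun :: addL(7)]]
step 8: [C=((λq. v) -1) | E={v↦1} | K=[fun :: addL(7)]]
step 9: [C=(λq. v) | E={v↦1} | K=[arg :: fun :: addL(7)]]
step 10: [C=-1 | E={v↦1} | K=[fun :: fun :: addL(7)]]
step 11: [C=v | E={q↦-1, v↦1} | K=[fun :: addL(7)]]
step 12: [C=(let w = 2 in (if0 w then w else 3)) | E={q↦1} | K=[addL(7)]]
step 13: [C=2 | E={q↦1} | K=[let w :: addL(7)]]
step 14: [C=(if0 w then w else 3) | E={w↦2, q↦1} | K=[addL(7)]]
step 15: [C=w | E={w↦2, q↦1} | K=[if0 :: addL(7)]]
step 16: [C=3 | E={w↦2, q↦1} | K=[addL(7)]]
→ final value 10

Answer: 10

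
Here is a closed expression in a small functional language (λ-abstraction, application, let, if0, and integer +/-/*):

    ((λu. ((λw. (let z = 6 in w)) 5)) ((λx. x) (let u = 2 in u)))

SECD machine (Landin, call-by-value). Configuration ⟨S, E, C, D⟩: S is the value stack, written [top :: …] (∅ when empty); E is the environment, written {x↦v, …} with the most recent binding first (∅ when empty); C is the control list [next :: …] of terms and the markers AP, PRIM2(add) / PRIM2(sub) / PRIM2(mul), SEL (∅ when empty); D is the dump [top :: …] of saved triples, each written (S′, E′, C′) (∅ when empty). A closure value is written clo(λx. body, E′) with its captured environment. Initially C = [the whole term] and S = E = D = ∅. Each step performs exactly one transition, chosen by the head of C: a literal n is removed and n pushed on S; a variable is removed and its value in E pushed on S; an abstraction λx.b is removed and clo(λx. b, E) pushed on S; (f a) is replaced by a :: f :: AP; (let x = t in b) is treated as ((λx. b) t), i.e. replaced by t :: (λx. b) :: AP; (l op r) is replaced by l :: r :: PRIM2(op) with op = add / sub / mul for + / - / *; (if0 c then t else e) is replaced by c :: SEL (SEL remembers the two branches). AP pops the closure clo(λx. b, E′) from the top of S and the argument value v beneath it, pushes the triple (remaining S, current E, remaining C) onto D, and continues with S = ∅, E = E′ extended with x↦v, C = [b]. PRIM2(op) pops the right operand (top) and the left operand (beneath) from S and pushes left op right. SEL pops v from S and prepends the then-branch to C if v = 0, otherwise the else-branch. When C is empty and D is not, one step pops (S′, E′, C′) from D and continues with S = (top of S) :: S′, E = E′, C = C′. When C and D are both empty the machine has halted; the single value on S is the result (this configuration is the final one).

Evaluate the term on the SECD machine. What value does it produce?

Answer: 5

Machine steps:
t=0: [S=∅ | E=∅ | C=[((λu. ((λw. (let z = 6 in w)) 5)) ((λx. x) (let u = 2 in u)))] | D=∅]
t=1: [S=∅ | E=∅ | C=[((λx. x) (let u = 2 in u)) :: (λu. ((λw. (let z = 6 in w)) 5)) :: AP] | D=∅]
t=2: [S=∅ | E=∅ | C=[(let u = 2 in u) :: (λx. x) :: AP :: (λu. ((λw. (let z = 6 in w)) 5)) :: AP] | D=∅]
t=3: [S=∅ | E=∅ | C=[2 :: (λu. u) :: AP :: (λx. x) :: AP :: (λu. ((λw. (let z = 6 in w)) 5)) :: AP] | D=∅]
t=4: [S=[2] | E=∅ | C=[(λu. u) :: AP :: (λx. x) :: AP :: (λu. ((λw. (let z = 6 in w)) 5)) :: AP] | D=∅]
t=5: [S=[clo(λu. u, ∅) :: 2] | E=∅ | C=[AP :: (λx. x) :: AP :: (λu. ((λw. (let z = 6 in w)) 5)) :: AP] | D=∅]
t=6: [S=∅ | E={u↦2} | C=[u] | D=[(∅, ∅, [(λx. x) :: AP :: (λu. ((λw. (let z = 6 in w)) 5)) :: AP])]]
t=7: [S=[2] | E={u↦2} | C=∅ | D=[(∅, ∅, [(λx. x) :: AP :: (λu. ((λw. (let z = 6 in w)) 5)) :: AP])]]
t=8: [S=[2] | E=∅ | C=[(λx. x) :: AP :: (λu. ((λw. (let z = 6 in w)) 5)) :: AP] | D=∅]
t=9: [S=[clo(λx. x, ∅) :: 2] | E=∅ | C=[AP :: (λu. ((λw. (let z = 6 in w)) 5)) :: AP] | D=∅]
t=10: [S=∅ | E={x↦2} | C=[x] | D=[(∅, ∅, [(λu. ((λw. (let z = 6 in w)) 5)) :: AP])]]
t=11: [S=[2] | E={x↦2} | C=∅ | D=[(∅, ∅, [(λu. ((λw. (let z = 6 in w)) 5)) :: AP])]]
t=12: [S=[2] | E=∅ | C=[(λu. ((λw. (let z = 6 in w)) 5)) :: AP] | D=∅]
t=13: [S=[clo(λu. ((λw. (let z = 6 in w)) 5), ∅) :: 2] | E=∅ | C=[AP] | D=∅]
t=14: [S=∅ | E={u↦2} | C=[((λw. (let z = 6 in w)) 5)] | D=[(∅, ∅, ∅)]]
t=15: [S=∅ | E={u↦2} | C=[5 :: (λw. (let z = 6 in w)) :: AP] | D=[(∅, ∅, ∅)]]
t=16: [S=[5] | E={u↦2} | C=[(λw. (let z = 6 in w)) :: AP] | D=[(∅, ∅, ∅)]]
t=17: [S=[clo(λw. (let z = 6 in w), {u↦2}) :: 5] | E={u↦2} | C=[AP] | D=[(∅, ∅, ∅)]]
t=18: [S=∅ | E={w↦5, u↦2} | C=[(let z = 6 in w)] | D=[(∅, {u↦2}, ∅) :: (∅, ∅, ∅)]]
t=19: [S=∅ | E={w↦5, u↦2} | C=[6 :: (λz. w) :: AP] | D=[(∅, {u↦2}, ∅) :: (∅, ∅, ∅)]]
t=20: [S=[6] | E={w↦5, u↦2} | C=[(λz. w) :: AP] | D=[(∅, {u↦2}, ∅) :: (∅, ∅, ∅)]]
t=21: [S=[clo(λz. w, {w↦5, u↦2}) :: 6] | E={w↦5, u↦2} | C=[AP] | D=[(∅, {u↦2}, ∅) :: (∅, ∅, ∅)]]
t=22: [S=∅ | E={z↦6, w↦5, u↦2} | C=[w] | D=[(∅, {w↦5, u↦2}, ∅) :: (∅, {u↦2}, ∅) :: (∅, ∅, ∅)]]
t=23: [S=[5] | E={z↦6, w↦5, u↦2} | C=∅ | D=[(∅, {w↦5, u↦2}, ∅) :: (∅, {u↦2}, ∅) :: (∅, ∅, ∅)]]
t=24: [S=[5] | E={w↦5, u↦2} | C=∅ | D=[(∅, {u↦2}, ∅) :: (∅, ∅, ∅)]]
t=25: [S=[5] | E={u↦2} | C=∅ | D=[(∅, ∅, ∅)]]
t=26: [S=[5] | E=∅ | C=∅ | D=∅]
→ final value 5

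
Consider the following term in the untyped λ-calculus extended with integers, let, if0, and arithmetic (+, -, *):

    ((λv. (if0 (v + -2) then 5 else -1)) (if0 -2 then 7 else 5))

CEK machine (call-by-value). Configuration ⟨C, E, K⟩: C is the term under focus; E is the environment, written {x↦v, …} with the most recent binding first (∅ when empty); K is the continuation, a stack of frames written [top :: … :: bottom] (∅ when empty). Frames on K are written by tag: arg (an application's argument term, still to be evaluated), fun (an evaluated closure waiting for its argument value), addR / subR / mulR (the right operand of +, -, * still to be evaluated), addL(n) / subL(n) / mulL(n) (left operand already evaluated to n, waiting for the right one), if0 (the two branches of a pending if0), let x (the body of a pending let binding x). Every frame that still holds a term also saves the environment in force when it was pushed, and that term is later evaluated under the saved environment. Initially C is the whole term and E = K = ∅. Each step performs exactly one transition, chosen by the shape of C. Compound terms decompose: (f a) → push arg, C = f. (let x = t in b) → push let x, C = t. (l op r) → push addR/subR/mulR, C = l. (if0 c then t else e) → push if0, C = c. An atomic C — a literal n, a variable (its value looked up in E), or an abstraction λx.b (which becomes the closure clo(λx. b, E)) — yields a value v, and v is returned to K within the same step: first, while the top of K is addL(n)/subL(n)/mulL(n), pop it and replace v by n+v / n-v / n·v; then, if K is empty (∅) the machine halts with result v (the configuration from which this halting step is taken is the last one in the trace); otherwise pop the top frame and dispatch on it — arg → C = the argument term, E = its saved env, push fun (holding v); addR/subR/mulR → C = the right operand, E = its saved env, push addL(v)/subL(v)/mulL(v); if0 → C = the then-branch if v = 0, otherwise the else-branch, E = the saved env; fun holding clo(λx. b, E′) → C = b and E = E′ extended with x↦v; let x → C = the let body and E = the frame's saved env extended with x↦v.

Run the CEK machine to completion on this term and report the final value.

Answer: -1

Machine steps:
[0] ⟨C=((λv. (if0 (v + -2) then 5 else -1)) (if0 -2 then 7 else 5)); E=∅; K=∅⟩
[1] ⟨C=(λv. (if0 (v + -2) then 5 else -1)); E=∅; K=[arg]⟩
[2] ⟨C=(if0 -2 then 7 else 5); E=∅; K=[fun]⟩
[3] ⟨C=-2; E=∅; K=[if0 :: fun]⟩
[4] ⟨C=5; E=∅; K=[fun]⟩
[5] ⟨C=(if0 (v + -2) then 5 else -1); E={v↦5}; K=∅⟩
[6] ⟨C=(v + -2); E={v↦5}; K=[if0]⟩
[7] ⟨C=v; E={v↦5}; K=[addR :: if0]⟩
[8] ⟨C=-2; E={v↦5}; K=[addL(5) :: if0]⟩
[9] ⟨C=-1; E={v↦5}; K=∅⟩
→ final value -1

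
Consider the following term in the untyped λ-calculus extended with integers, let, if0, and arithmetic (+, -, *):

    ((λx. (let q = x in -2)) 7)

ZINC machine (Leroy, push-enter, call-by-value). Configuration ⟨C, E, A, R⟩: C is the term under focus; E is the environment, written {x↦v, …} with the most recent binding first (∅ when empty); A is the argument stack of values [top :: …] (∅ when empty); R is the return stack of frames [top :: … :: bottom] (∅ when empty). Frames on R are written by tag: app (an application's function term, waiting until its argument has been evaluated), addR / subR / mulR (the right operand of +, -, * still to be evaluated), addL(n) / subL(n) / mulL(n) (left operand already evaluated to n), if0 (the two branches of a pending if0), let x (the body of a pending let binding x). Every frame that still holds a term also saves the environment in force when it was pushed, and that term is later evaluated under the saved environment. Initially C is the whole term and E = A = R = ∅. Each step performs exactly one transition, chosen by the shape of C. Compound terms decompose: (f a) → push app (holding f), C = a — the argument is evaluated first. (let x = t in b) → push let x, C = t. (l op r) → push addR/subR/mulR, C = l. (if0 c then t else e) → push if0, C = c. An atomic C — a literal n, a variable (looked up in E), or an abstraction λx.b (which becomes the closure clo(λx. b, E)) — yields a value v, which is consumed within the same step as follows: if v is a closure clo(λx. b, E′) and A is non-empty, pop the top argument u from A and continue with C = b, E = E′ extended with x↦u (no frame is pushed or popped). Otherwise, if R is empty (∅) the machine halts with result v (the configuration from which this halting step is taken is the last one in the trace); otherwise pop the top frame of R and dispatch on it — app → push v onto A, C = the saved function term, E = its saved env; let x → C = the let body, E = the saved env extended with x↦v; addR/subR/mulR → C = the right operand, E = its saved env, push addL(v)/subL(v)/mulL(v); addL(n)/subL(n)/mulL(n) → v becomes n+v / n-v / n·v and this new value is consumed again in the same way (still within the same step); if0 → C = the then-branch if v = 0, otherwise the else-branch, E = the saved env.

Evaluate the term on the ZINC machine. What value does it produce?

Answer: -2

Derivation:
[0] [C=((λx. (let q = x in -2)) 7) | E=∅ | A=∅ | R=∅]
[1] [C=7 | E=∅ | A=∅ | R=[app]]
[2] [C=(λx. (let q = x in -2)) | E=∅ | A=[7] | R=∅]
[3] [C=(let q = x in -2) | E={x↦7} | A=∅ | R=∅]
[4] [C=x | E={x↦7} | A=∅ | R=[let q]]
[5] [C=-2 | E={q↦7, x↦7} | A=∅ | R=∅]
→ final value -2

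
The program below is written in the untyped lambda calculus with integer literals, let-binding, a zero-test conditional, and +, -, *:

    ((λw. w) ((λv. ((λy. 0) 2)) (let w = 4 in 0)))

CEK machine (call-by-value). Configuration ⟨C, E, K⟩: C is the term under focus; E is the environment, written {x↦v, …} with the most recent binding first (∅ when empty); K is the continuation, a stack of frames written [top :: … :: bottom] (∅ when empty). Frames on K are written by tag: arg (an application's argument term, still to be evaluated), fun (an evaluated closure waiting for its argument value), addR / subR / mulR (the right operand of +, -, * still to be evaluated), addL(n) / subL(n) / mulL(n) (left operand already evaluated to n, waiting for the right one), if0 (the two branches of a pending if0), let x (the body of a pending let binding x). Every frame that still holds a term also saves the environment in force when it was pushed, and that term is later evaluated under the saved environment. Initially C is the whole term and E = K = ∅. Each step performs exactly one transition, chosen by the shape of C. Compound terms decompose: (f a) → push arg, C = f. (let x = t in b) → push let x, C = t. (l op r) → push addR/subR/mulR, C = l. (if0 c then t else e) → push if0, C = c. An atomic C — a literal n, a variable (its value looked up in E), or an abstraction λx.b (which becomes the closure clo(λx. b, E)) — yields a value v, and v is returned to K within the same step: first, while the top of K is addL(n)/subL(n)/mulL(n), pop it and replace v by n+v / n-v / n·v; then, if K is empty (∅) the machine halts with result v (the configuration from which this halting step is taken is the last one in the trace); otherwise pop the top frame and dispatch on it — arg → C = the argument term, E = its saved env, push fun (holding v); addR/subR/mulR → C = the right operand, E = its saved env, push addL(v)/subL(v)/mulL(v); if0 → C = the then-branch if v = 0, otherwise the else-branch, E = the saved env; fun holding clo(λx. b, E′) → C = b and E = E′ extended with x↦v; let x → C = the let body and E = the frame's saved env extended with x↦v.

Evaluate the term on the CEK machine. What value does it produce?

t=0: [C=((λw. w) ((λv. ((λy. 0) 2)) (let w = 4 in 0))) | E=∅ | K=∅]
t=1: [C=(λw. w) | E=∅ | K=[arg]]
t=2: [C=((λv. ((λy. 0) 2)) (let w = 4 in 0)) | E=∅ | K=[fun]]
t=3: [C=(λv. ((λy. 0) 2)) | E=∅ | K=[arg :: fun]]
t=4: [C=(let w = 4 in 0) | E=∅ | K=[fun :: fun]]
t=5: [C=4 | E=∅ | K=[let w :: fun :: fun]]
t=6: [C=0 | E={w↦4} | K=[fun :: fun]]
t=7: [C=((λy. 0) 2) | E={v↦0} | K=[fun]]
t=8: [C=(λy. 0) | E={v↦0} | K=[arg :: fun]]
t=9: [C=2 | E={v↦0} | K=[fun :: fun]]
t=10: [C=0 | E={y↦2, v↦0} | K=[fun]]
t=11: [C=w | E={w↦0} | K=∅]
→ final value 0

Answer: 0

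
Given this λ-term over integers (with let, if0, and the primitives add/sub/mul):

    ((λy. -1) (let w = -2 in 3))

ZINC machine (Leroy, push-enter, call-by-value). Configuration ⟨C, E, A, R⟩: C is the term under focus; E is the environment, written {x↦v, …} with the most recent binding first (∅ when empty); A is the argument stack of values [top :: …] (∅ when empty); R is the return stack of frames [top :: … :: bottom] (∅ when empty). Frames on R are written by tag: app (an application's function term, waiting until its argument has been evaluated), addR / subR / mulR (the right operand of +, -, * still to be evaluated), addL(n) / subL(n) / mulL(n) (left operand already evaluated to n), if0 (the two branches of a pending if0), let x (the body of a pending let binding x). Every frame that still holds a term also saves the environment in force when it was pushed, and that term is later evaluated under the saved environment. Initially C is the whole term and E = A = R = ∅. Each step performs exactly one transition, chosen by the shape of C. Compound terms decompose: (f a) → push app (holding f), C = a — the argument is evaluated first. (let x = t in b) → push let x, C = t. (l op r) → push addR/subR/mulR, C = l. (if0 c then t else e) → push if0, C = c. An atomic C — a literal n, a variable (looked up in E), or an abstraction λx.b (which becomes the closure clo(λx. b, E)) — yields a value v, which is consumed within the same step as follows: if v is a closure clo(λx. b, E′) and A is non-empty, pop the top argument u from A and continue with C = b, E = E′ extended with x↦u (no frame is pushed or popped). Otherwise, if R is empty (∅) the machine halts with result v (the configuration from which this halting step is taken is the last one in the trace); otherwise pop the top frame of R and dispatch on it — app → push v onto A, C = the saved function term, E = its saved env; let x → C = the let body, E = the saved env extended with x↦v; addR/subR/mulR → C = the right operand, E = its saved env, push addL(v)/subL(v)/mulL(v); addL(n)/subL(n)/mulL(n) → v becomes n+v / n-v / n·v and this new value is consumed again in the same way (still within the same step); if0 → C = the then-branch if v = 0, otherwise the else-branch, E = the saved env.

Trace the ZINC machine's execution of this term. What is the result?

Answer: -1

Machine steps:
[0] ⟨C=((λy. -1) (let w = -2 in 3)); E=∅; A=∅; R=∅⟩
[1] ⟨C=(let w = -2 in 3); E=∅; A=∅; R=[app]⟩
[2] ⟨C=-2; E=∅; A=∅; R=[let w :: app]⟩
[3] ⟨C=3; E={w↦-2}; A=∅; R=[app]⟩
[4] ⟨C=(λy. -1); E=∅; A=[3]; R=∅⟩
[5] ⟨C=-1; E={y↦3}; A=∅; R=∅⟩
→ final value -1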